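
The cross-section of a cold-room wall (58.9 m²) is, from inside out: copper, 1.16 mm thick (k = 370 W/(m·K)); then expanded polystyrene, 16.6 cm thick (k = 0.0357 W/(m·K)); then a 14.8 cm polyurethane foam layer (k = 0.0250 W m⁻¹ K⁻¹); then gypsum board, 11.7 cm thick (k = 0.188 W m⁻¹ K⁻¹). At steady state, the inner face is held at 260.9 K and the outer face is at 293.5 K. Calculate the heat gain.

Treat each layer as a resistance in series:
  R_copper = L/(kA) = 0.00116/(370·58.9) = 5.323×10^-8 K/W
  R_expanded polystyrene = L/(kA) = 0.166/(0.0357·58.9) = 0.07894 K/W
  R_polyurethane foam = L/(kA) = 0.148/(0.0250·58.9) = 0.1005 K/W
  R_gypsum board = L/(kA) = 0.117/(0.188·58.9) = 0.01057 K/W
ΣR = 5.323×10^-8 + 0.07894 + 0.1005 + 0.01057 = 0.1900 K/W
Q = ΔT/ΣR = (260.9 K − 293.5 K)/0.1900 = -172 W
(Negative Q ⇒ heat flows inward; heat gain = 172 W.)

Q = 172 W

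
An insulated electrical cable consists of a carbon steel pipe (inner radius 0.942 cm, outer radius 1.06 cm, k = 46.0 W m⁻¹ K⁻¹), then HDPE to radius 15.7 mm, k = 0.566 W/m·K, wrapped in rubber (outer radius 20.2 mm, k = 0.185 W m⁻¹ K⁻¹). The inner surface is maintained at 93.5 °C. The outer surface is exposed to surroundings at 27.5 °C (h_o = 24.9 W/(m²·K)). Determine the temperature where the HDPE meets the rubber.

Resistance network (inner→outer):
  R'_carbon steel = ln(0.0106/0.00942)/(2πk) = 0.1180/(2π·46.0) = 4.083×10^-4 m·K/W
  R'_HDPE = ln(0.0157/0.0106)/(2πk) = 0.3928/(2π·0.566) = 0.1105 m·K/W
  R'_rubber = ln(0.0202/0.0157)/(2πk) = 0.2520/(2π·0.185) = 0.2168 m·K/W
  R'_conv,out = 1/(2πr h) = 1/(2π·0.0202·24.9) = 0.3164 m·K/W
ΣR = 4.083×10^-4 + 0.1105 + 0.2168 + 0.3164 = 0.6441 m·K/W
Q' = ΔT/ΣR = (93.5 °C − 27.5 °C)/0.6441 = 102.5 W/m
From the inner boundary to the HDPE/rubber interface, ΣR_partial = 0.1109 m·K/W.
T_interface = T_in − Q'·ΣR_partial = 93.5 °C − (102.5)(0.1109) = 82.1 °C

T = 82.1 °C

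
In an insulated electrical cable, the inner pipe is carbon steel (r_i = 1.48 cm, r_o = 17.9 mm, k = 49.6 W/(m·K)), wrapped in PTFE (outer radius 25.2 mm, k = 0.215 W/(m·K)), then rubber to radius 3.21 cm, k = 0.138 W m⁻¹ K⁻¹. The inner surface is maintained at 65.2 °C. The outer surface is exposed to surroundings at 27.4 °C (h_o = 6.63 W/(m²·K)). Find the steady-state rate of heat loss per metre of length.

Resistance network (inner→outer):
  R'_carbon steel = ln(0.0179/0.0148)/(2πk) = 0.1902/(2π·49.6) = 6.102×10^-4 m·K/W
  R'_PTFE = ln(0.0252/0.0179)/(2πk) = 0.3420/(2π·0.215) = 0.2532 m·K/W
  R'_rubber = ln(0.0321/0.0252)/(2πk) = 0.2420/(2π·0.138) = 0.2791 m·K/W
  R'_conv,out = 1/(2πr h) = 1/(2π·0.0321·6.63) = 0.7478 m·K/W
ΣR = 6.102×10^-4 + 0.2532 + 0.2791 + 0.7478 = 1.281 m·K/W
Q' = ΔT/ΣR = (65.2 °C − 27.4 °C)/1.281 = 29.5 W/m

Q' = 29.5 W/m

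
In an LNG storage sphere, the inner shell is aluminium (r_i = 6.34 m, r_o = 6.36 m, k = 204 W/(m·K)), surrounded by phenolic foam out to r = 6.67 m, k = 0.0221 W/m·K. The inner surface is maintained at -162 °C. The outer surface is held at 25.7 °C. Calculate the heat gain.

Q = 7130 W

Treat each layer as a resistance in series:
  R_aluminium = (1/6.34 − 1/6.36)/(4πk) = 4.960×10^-4/(4π·204) = 1.935×10^-7 K/W
  R_phenolic foam = (1/6.36 − 1/6.67)/(4πk) = 0.007308/(4π·0.0221) = 0.02631 K/W
ΣR = 1.935×10^-7 + 0.02631 = 0.02631 K/W
Q = ΔT/ΣR = (-162 °C − 25.7 °C)/0.02631 = -7130 W
(Negative Q ⇒ heat flows inward; heat gain = 7130 W.)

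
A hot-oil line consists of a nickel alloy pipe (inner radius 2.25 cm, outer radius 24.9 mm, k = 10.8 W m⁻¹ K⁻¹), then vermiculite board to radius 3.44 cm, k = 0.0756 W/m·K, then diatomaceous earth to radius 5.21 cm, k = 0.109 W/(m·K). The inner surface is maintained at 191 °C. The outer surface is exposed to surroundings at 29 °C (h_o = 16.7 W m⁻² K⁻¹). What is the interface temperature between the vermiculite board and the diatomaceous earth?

Treat each layer as a resistance in series:
  R'_nickel alloy = ln(0.0249/0.0225)/(2πk) = 0.1014/(2π·10.8) = 0.001494 m·K/W
  R'_vermiculite board = ln(0.0344/0.0249)/(2πk) = 0.3232/(2π·0.0756) = 0.6804 m·K/W
  R'_diatomaceous earth = ln(0.0521/0.0344)/(2πk) = 0.4151/(2π·0.109) = 0.6061 m·K/W
  R'_conv,out = 1/(2πr h) = 1/(2π·0.0521·16.7) = 0.1829 m·K/W
ΣR = 0.001494 + 0.6804 + 0.6061 + 0.1829 = 1.471 m·K/W
Q' = ΔT/ΣR = (191 °C − 29 °C)/1.471 = 110.1 W/m
From the inner boundary to the vermiculite board/diatomaceous earth interface, ΣR_partial = 0.6819 m·K/W.
T_interface = T_in − Q'·ΣR_partial = 191 °C − (110.1)(0.6819) = 116 °C

T = 116 °C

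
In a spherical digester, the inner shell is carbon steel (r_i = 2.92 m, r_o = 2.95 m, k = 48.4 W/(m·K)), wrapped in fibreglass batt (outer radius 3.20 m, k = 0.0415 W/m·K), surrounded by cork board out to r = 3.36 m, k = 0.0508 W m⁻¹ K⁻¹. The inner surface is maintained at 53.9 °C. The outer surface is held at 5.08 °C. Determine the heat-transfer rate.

Treat each layer as a resistance in series:
  R_carbon steel = (1/2.92 − 1/2.95)/(4πk) = 0.003483/(4π·48.4) = 5.726×10^-6 K/W
  R_fibreglass batt = (1/2.95 − 1/3.20)/(4πk) = 0.02648/(4π·0.0415) = 0.05078 K/W
  R_cork board = (1/3.20 − 1/3.36)/(4πk) = 0.01488/(4π·0.0508) = 0.02331 K/W
ΣR = 5.726×10^-6 + 0.05078 + 0.02331 = 0.07410 K/W
Q = ΔT/ΣR = (53.9 °C − 5.08 °C)/0.07410 = 659 W

Q = 659 W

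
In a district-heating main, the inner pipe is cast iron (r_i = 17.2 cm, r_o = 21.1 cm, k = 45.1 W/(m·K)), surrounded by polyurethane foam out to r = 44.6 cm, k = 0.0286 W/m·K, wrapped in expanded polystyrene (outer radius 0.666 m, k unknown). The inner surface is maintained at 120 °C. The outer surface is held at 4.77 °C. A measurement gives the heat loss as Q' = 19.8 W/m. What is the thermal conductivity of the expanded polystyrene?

k = 0.0386 W/m·K

ΣR = ΔT/Q' = |120 − 4.77|/19.8 = 5.820 m·K/W
Known resistances:
  R'_cast iron = ln(0.211/0.172)/(2πk) = 0.2044/(2π·45.1) = 7.212×10^-4 m·K/W
  R'_polyurethane foam = ln(0.446/0.211)/(2πk) = 0.7485/(2π·0.0286) = 4.165 m·K/W
R_expanded polystyrene = ΣR − ΣR_known = 5.820 − 4.166 = 1.654 m·K/W
ln(r₂/r₁)/(2πk) = 1.654 ⇒ k = 0.4010/(2π·1.654) = 0.0386 W/m·K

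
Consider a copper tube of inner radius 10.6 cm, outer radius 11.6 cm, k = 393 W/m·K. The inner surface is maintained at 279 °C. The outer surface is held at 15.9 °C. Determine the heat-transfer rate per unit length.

Q' = 7210 kW/m

Q' = 2πk·ΔT/ln(r₂/r₁) = 2π × 393 × 263.1 / ln(0.116/0.106) = 7.21×10^6 W/m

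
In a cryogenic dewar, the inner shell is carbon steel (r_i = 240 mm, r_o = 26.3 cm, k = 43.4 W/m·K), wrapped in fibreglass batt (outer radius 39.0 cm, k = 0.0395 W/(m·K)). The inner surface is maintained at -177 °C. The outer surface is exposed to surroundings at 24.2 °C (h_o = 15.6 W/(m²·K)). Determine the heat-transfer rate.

Q = 79.6 W

Series thermal resistances, inner to outer:
  R_carbon steel = (1/0.240 − 1/0.263)/(4πk) = 0.3644/(4π·43.4) = 6.681×10^-4 K/W
  R_fibreglass batt = (1/0.263 − 1/0.390)/(4πk) = 1.238/(4π·0.0395) = 2.494 K/W
  R_conv,out = 1/(4πr²h) = 1/(4π·0.390²·15.6) = 0.03354 K/W
ΣR = 6.681×10^-4 + 2.494 + 0.03354 = 2.528 K/W
Q = ΔT/ΣR = (-177 °C − 24.2 °C)/2.528 = -79.6 W
(Negative Q ⇒ heat flows inward; heat gain = 79.6 W.)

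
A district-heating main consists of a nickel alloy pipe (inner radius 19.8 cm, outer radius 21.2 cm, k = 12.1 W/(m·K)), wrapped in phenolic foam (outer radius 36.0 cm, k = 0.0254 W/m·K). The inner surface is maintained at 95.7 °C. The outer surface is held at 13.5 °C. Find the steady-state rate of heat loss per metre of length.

Series thermal resistances, inner to outer:
  R'_nickel alloy = ln(0.212/0.198)/(2πk) = 0.06832/(2π·12.1) = 8.986×10^-4 m·K/W
  R'_phenolic foam = ln(0.360/0.212)/(2πk) = 0.5295/(2π·0.0254) = 3.318 m·K/W
ΣR = 8.986×10^-4 + 3.318 = 3.319 m·K/W
Q' = ΔT/ΣR = (95.7 °C − 13.5 °C)/3.319 = 24.8 W/m

Q' = 24.8 W/m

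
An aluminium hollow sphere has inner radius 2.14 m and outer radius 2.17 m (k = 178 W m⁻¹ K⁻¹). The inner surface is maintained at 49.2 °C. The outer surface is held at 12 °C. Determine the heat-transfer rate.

Q = 1.29×10^7 W

Q = 4πk·ΔT/(1/r₁ − 1/r₂) = 4π × 178 × 37.2 / (1/2.14 − 1/2.17) = 1.29×10^7 W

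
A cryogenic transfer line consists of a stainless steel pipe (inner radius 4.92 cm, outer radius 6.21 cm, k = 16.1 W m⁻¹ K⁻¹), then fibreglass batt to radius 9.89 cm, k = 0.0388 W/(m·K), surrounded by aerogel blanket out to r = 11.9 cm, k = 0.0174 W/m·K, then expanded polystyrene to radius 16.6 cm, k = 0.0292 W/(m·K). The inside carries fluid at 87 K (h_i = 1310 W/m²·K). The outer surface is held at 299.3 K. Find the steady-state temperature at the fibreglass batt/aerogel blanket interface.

T = 162 K

Treat each layer as a resistance in series:
  R'_conv,in = 1/(2πr h) = 1/(2π·0.0492·1310) = 0.002469 m·K/W
  R'_stainless steel = ln(0.0621/0.0492)/(2πk) = 0.2329/(2π·16.1) = 0.002302 m·K/W
  R'_fibreglass batt = ln(0.0989/0.0621)/(2πk) = 0.4654/(2π·0.0388) = 1.909 m·K/W
  R'_aerogel blanket = ln(0.119/0.0989)/(2πk) = 0.1850/(2π·0.0174) = 1.692 m·K/W
  R'_expanded polystyrene = ln(0.166/0.119)/(2πk) = 0.3329/(2π·0.0292) = 1.814 m·K/W
ΣR = 0.002469 + 0.002302 + 1.909 + 1.692 + 1.814 = 5.420 m·K/W
Q' = ΔT/ΣR = (87 K − 299.3 K)/5.420 = -39.17 W/m
From the inner boundary to the fibreglass batt/aerogel blanket interface, ΣR_partial = 1.914 m·K/W.
T_interface = T_in − Q'·ΣR_partial = 87 K − (-39.17)(1.914) = 162 K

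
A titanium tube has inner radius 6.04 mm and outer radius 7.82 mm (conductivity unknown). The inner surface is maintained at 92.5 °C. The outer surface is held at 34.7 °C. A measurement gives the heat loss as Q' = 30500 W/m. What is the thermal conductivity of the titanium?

ΣR = ΔT/Q' = |92.5 − 34.7|/30500 = 0.001895 m·K/W
ln(r₂/r₁)/(2πk) = 0.001895 ⇒ k = 0.2583/(2π·0.001895) = 21.7 W/m·K

k = 21.7 W/m·K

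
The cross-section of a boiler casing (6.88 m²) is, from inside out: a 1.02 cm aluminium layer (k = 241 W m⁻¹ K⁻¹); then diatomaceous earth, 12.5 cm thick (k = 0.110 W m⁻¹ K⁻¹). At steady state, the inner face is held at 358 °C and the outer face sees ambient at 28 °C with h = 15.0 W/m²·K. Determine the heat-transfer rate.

Q = 1890 W

Treat each layer as a resistance in series:
  R_aluminium = L/(kA) = 0.0102/(241·6.88) = 6.152×10^-6 K/W
  R_diatomaceous earth = L/(kA) = 0.125/(0.110·6.88) = 0.1652 K/W
  R_conv,out = 1/(hA) = 1/(15.0·6.88) = 0.009690 K/W
ΣR = 6.152×10^-6 + 0.1652 + 0.009690 = 0.1749 K/W
Q = ΔT/ΣR = (358 °C − 28 °C)/0.1749 = 1890 W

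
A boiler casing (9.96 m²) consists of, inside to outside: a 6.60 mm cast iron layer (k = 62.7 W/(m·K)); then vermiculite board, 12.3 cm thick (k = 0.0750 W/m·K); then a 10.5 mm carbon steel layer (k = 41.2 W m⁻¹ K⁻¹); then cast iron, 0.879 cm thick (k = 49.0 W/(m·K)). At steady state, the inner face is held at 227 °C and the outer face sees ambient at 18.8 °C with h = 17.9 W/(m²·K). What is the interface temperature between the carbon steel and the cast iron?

T = 25.7 °C

Resistance network (inner→outer):
  R_cast iron = L/(kA) = 0.00660/(62.7·9.96) = 1.057×10^-5 K/W
  R_vermiculite board = L/(kA) = 0.123/(0.0750·9.96) = 0.1647 K/W
  R_carbon steel = L/(kA) = 0.0105/(41.2·9.96) = 2.559×10^-5 K/W
  R_cast iron = L/(kA) = 0.00879/(49.0·9.96) = 1.801×10^-5 K/W
  R_conv,out = 1/(hA) = 1/(17.9·9.96) = 0.005609 K/W
ΣR = 1.057×10^-5 + 0.1647 + 2.559×10^-5 + 1.801×10^-5 + 0.005609 = 0.1704 K/W
Q = ΔT/ΣR = (227 °C − 18.8 °C)/0.1704 = 1222 W
From the inner boundary to the carbon steel/cast iron interface, ΣR_partial = 0.1647 K/W.
T_interface = T_in − Q·ΣR_partial = 227 °C − (1222)(0.1647) = 25.7 °C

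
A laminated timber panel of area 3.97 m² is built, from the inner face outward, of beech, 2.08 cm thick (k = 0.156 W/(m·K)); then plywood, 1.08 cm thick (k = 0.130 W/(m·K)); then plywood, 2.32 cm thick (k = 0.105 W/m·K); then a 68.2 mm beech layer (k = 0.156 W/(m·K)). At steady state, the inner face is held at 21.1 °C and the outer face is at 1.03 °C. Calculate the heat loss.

Series thermal resistances, inner to outer:
  R_beech = L/(kA) = 0.0208/(0.156·3.97) = 0.03359 K/W
  R_plywood = L/(kA) = 0.0108/(0.130·3.97) = 0.02093 K/W
  R_plywood = L/(kA) = 0.0232/(0.105·3.97) = 0.05566 K/W
  R_beech = L/(kA) = 0.0682/(0.156·3.97) = 0.1101 K/W
ΣR = 0.03359 + 0.02093 + 0.05566 + 0.1101 = 0.2203 K/W
Q = ΔT/ΣR = (21.1 °C − 1.03 °C)/0.2203 = 91.1 W

Q = 91.1 W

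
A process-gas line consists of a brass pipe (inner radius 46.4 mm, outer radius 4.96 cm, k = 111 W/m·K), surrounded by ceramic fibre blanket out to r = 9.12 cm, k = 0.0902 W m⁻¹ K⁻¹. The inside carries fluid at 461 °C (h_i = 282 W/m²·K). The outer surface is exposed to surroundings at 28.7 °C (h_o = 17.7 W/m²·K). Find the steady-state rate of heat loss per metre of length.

Q' = 365 W/m

Treat each layer as a resistance in series:
  R'_conv,in = 1/(2πr h) = 1/(2π·0.0464·282) = 0.01216 m·K/W
  R'_brass = ln(0.0496/0.0464)/(2πk) = 0.06669/(2π·111) = 9.562×10^-5 m·K/W
  R'_ceramic fibre blanket = ln(0.0912/0.0496)/(2πk) = 0.6091/(2π·0.0902) = 1.075 m·K/W
  R'_conv,out = 1/(2πr h) = 1/(2π·0.0912·17.7) = 0.09859 m·K/W
ΣR = 0.01216 + 9.562×10^-5 + 1.075 + 0.09859 = 1.186 m·K/W
Q' = ΔT/ΣR = (461 °C − 28.7 °C)/1.186 = 365 W/m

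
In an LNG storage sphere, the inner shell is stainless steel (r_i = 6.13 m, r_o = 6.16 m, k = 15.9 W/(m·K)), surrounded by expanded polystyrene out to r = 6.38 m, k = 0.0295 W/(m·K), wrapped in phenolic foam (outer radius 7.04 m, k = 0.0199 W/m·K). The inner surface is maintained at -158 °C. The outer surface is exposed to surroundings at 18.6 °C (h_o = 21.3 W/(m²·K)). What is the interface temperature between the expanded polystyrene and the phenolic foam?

Treat each layer as a resistance in series:
  R_stainless steel = (1/6.13 − 1/6.16)/(4πk) = 7.945×10^-4/(4π·15.9) = 3.976×10^-6 K/W
  R_expanded polystyrene = (1/6.16 − 1/6.38)/(4πk) = 0.005598/(4π·0.0295) = 0.01510 K/W
  R_phenolic foam = (1/6.38 − 1/7.04)/(4πk) = 0.01469/(4π·0.0199) = 0.05876 K/W
  R_conv,out = 1/(4πr²h) = 1/(4π·7.04²·21.3) = 7.538×10^-5 K/W
ΣR = 3.976×10^-6 + 0.01510 + 0.05876 + 7.538×10^-5 = 0.07394 K/W
Q = ΔT/ΣR = (-158 °C − 18.6 °C)/0.07394 = -2388 W
From the inner boundary to the expanded polystyrene/phenolic foam interface, ΣR_partial = 0.01510 K/W.
T_interface = T_in − Q·ΣR_partial = -158 °C − (-2388)(0.01510) = -122 °C

T = -122 °C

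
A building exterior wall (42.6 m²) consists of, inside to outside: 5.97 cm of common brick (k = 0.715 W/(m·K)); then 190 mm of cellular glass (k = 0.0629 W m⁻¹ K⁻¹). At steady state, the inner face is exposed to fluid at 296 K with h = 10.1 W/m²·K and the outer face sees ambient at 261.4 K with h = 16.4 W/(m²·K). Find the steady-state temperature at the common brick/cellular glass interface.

Series thermal resistances, inner to outer:
  R_conv,in = 1/(hA) = 1/(10.1·42.6) = 0.002324 K/W
  R_common brick = L/(kA) = 0.0597/(0.715·42.6) = 0.001960 K/W
  R_cellular glass = L/(kA) = 0.190/(0.0629·42.6) = 0.07091 K/W
  R_conv,out = 1/(hA) = 1/(16.4·42.6) = 0.001431 K/W
ΣR = 0.002324 + 0.001960 + 0.07091 + 0.001431 = 0.07662 K/W
Q = ΔT/ΣR = (296 K − 261.4 K)/0.07662 = 451.6 W
From the inner boundary to the common brick/cellular glass interface, ΣR_partial = 0.004284 K/W.
T_interface = T_in − Q·ΣR_partial = 296 K − (451.6)(0.004284) = 294.1 K

T = 294.1 K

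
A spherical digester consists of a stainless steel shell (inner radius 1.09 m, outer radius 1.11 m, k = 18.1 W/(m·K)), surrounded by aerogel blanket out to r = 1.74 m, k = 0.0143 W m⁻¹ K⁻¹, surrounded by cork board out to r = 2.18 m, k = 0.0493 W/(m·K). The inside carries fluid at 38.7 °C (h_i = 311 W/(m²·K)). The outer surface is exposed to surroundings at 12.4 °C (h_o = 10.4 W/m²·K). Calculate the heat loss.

Q = 13.1 W

Treat each layer as a resistance in series:
  R_conv,in = 1/(4πr²h) = 1/(4π·1.09²·311) = 2.154×10^-4 K/W
  R_stainless steel = (1/1.09 − 1/1.11)/(4πk) = 0.01653/(4π·18.1) = 7.268×10^-5 K/W
  R_aerogel blanket = (1/1.11 − 1/1.74)/(4πk) = 0.3262/(4π·0.0143) = 1.815 K/W
  R_cork board = (1/1.74 − 1/2.18)/(4πk) = 0.1160/(4π·0.0493) = 0.1872 K/W
  R_conv,out = 1/(4πr²h) = 1/(4π·2.18²·10.4) = 0.001610 K/W
ΣR = 2.154×10^-4 + 7.268×10^-5 + 1.815 + 0.1872 + 0.001610 = 2.004 K/W
Q = ΔT/ΣR = (38.7 °C − 12.4 °C)/2.004 = 13.1 W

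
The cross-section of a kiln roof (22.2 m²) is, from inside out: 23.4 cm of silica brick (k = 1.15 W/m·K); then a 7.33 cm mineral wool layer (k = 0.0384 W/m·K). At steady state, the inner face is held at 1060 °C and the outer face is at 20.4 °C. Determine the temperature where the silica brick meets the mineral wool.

Resistance network (inner→outer):
  R_silica brick = L/(kA) = 0.234/(1.15·22.2) = 0.009166 K/W
  R_mineral wool = L/(kA) = 0.0733/(0.0384·22.2) = 0.08598 K/W
ΣR = 0.009166 + 0.08598 = 0.09515 K/W
Q = ΔT/ΣR = (1060 °C − 20.4 °C)/0.09515 = 10930 W
From the inner boundary to the silica brick/mineral wool interface, ΣR_partial = 0.009166 K/W.
T_interface = T_in − Q·ΣR_partial = 1060 °C − (10930)(0.009166) = 960 °C

T = 960 °C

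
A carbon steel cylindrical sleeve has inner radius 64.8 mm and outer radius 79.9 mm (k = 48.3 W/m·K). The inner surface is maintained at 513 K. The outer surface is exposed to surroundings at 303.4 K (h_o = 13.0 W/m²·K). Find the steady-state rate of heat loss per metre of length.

Treat each layer as a resistance in series:
  R'_carbon steel = ln(0.0799/0.0648)/(2πk) = 0.2095/(2π·48.3) = 6.902×10^-4 m·K/W
  R'_conv,out = 1/(2πr h) = 1/(2π·0.0799·13.0) = 0.1532 m·K/W
ΣR = 6.902×10^-4 + 0.1532 = 0.1539 m·K/W
Q' = ΔT/ΣR = (513 K − 303.4 K)/0.1539 = 1360 W/m

Q' = 1360 W/m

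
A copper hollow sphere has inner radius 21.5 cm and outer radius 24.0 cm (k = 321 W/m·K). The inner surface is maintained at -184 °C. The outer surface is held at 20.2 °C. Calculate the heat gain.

Q = 4πk·ΔT/(1/r₁ − 1/r₂) = 4π × 321 × 204.2 / (1/0.215 − 1/0.240) = 1.70×10^6 W

Q = 1.70×10^6 W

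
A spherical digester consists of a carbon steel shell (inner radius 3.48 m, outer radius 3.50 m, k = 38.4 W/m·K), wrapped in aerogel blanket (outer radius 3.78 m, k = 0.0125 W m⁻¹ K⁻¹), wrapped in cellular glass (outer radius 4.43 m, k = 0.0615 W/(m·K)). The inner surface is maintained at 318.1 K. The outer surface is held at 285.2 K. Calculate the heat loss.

Q = 178 W

Resistance network (inner→outer):
  R_carbon steel = (1/3.48 − 1/3.50)/(4πk) = 0.001642/(4π·38.4) = 3.403×10^-6 K/W
  R_aerogel blanket = (1/3.50 − 1/3.78)/(4πk) = 0.02116/(4π·0.0125) = 0.1347 K/W
  R_cellular glass = (1/3.78 − 1/4.43)/(4πk) = 0.03882/(4π·0.0615) = 0.05023 K/W
ΣR = 3.403×10^-6 + 0.1347 + 0.05023 = 0.1849 K/W
Q = ΔT/ΣR = (318.1 K − 285.2 K)/0.1849 = 178 W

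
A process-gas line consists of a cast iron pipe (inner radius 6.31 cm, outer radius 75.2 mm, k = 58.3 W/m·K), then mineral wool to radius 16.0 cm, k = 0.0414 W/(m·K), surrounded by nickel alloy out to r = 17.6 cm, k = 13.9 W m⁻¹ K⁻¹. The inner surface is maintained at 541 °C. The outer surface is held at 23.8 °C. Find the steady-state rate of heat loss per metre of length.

Treat each layer as a resistance in series:
  R'_cast iron = ln(0.0752/0.0631)/(2πk) = 0.1754/(2π·58.3) = 4.789×10^-4 m·K/W
  R'_mineral wool = ln(0.160/0.0752)/(2πk) = 0.7550/(2π·0.0414) = 2.903 m·K/W
  R'_nickel alloy = ln(0.176/0.160)/(2πk) = 0.09531/(2π·13.9) = 0.001091 m·K/W
ΣR = 4.789×10^-4 + 2.903 + 0.001091 = 2.905 m·K/W
Q' = ΔT/ΣR = (541 °C − 23.8 °C)/2.905 = 178 W/m

Q' = 178 W/m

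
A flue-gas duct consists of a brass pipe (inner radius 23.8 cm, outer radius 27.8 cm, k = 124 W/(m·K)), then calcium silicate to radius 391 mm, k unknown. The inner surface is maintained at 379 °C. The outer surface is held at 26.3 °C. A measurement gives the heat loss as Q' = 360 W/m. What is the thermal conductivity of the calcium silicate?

k = 0.0554 W/m·K

ΣR = ΔT/Q' = |379 − 26.3|/360 = 0.9797 m·K/W
Known resistances:
  R'_brass = ln(0.278/0.238)/(2πk) = 0.1554/(2π·124) = 1.994×10^-4 m·K/W
R_calcium silicate = ΣR − ΣR_known = 0.9797 − 1.994×10^-4 = 0.9795 m·K/W
ln(r₂/r₁)/(2πk) = 0.9795 ⇒ k = 0.3411/(2π·0.9795) = 0.0554 W/m·K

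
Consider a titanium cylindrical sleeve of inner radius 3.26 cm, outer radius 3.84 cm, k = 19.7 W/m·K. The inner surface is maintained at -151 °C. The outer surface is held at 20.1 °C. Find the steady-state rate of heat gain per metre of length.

Q' = 2πk·ΔT/ln(r₂/r₁) = 2π × 19.7 × 171.1 / ln(0.0384/0.0326) = 1.29×10^5 W/m

Q' = 129 kW/m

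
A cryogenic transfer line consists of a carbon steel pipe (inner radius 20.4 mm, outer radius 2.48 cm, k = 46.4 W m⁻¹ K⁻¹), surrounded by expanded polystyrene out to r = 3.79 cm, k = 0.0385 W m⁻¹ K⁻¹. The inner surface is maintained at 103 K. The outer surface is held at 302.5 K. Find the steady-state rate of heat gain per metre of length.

Q' = 114 W/m

Treat each layer as a resistance in series:
  R'_carbon steel = ln(0.0248/0.0204)/(2πk) = 0.1953/(2π·46.4) = 6.699×10^-4 m·K/W
  R'_expanded polystyrene = ln(0.0379/0.0248)/(2πk) = 0.4241/(2π·0.0385) = 1.753 m·K/W
ΣR = 6.699×10^-4 + 1.753 = 1.754 m·K/W
Q' = ΔT/ΣR = (103 K − 302.5 K)/1.754 = -114 W/m
(Negative Q' ⇒ heat flows inward; heat gain = 114 W/m.)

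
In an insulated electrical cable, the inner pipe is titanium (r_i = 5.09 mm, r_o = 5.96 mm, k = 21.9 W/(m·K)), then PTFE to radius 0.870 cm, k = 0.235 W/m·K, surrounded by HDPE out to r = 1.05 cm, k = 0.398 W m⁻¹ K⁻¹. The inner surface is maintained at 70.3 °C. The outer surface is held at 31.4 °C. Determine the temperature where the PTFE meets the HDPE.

T = 40.2 °C

Series thermal resistances, inner to outer:
  R'_titanium = ln(0.00596/0.00509)/(2πk) = 0.1578/(2π·21.9) = 0.001147 m·K/W
  R'_PTFE = ln(0.00870/0.00596)/(2πk) = 0.3783/(2π·0.235) = 0.2562 m·K/W
  R'_HDPE = ln(0.0105/0.00870)/(2πk) = 0.1881/(2π·0.398) = 0.07520 m·K/W
ΣR = 0.001147 + 0.2562 + 0.07520 = 0.3325 m·K/W
Q' = ΔT/ΣR = (70.3 °C − 31.4 °C)/0.3325 = 117.0 W/m
From the inner boundary to the PTFE/HDPE interface, ΣR_partial = 0.2573 m·K/W.
T_interface = T_in − Q'·ΣR_partial = 70.3 °C − (117.0)(0.2573) = 40.2 °C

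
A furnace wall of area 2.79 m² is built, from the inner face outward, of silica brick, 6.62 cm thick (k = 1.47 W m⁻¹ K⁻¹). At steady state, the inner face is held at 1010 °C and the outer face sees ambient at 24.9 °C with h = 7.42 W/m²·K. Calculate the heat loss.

Series thermal resistances, inner to outer:
  R_silica brick = L/(kA) = 0.0662/(1.47·2.79) = 0.01614 K/W
  R_conv,out = 1/(hA) = 1/(7.42·2.79) = 0.04830 K/W
ΣR = 0.01614 + 0.04830 = 0.06444 K/W
Q = ΔT/ΣR = (1010 °C − 24.9 °C)/0.06444 = 15300 W

Q = 15300 W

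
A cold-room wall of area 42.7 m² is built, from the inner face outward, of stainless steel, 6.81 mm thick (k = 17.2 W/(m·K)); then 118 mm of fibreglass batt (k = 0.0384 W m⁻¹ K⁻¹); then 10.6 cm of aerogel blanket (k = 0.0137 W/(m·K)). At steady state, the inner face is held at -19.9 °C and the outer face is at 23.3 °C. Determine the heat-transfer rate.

Q = 171 W

Treat each layer as a resistance in series:
  R_stainless steel = L/(kA) = 0.00681/(17.2·42.7) = 9.272×10^-6 K/W
  R_fibreglass batt = L/(kA) = 0.118/(0.0384·42.7) = 0.07197 K/W
  R_aerogel blanket = L/(kA) = 0.106/(0.0137·42.7) = 0.1812 K/W
ΣR = 9.272×10^-6 + 0.07197 + 0.1812 = 0.2532 K/W
Q = ΔT/ΣR = (-19.9 °C − 23.3 °C)/0.2532 = -171 W
(Negative Q ⇒ heat flows inward; heat gain = 171 W.)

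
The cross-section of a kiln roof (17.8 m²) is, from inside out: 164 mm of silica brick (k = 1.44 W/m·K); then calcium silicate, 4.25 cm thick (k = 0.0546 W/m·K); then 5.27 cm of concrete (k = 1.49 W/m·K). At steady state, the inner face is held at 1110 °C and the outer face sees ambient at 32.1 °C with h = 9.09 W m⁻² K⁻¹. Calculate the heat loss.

Q = 18500 W

Treat each layer as a resistance in series:
  R_silica brick = L/(kA) = 0.164/(1.44·17.8) = 0.006398 K/W
  R_calcium silicate = L/(kA) = 0.0425/(0.0546·17.8) = 0.04373 K/W
  R_concrete = L/(kA) = 0.0527/(1.49·17.8) = 0.001987 K/W
  R_conv,out = 1/(hA) = 1/(9.09·17.8) = 0.006180 K/W
ΣR = 0.006398 + 0.04373 + 0.001987 + 0.006180 = 0.05829 K/W
Q = ΔT/ΣR = (1110 °C − 32.1 °C)/0.05829 = 18500 W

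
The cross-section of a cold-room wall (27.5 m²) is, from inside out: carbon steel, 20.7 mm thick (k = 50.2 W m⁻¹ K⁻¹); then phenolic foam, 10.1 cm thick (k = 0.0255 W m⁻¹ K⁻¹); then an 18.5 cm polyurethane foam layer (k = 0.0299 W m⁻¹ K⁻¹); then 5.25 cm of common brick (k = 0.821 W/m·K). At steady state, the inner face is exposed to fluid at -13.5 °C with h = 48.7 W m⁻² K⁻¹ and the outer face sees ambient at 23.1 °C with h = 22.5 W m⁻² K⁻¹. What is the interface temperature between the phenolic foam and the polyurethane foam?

Treat each layer as a resistance in series:
  R_conv,in = 1/(hA) = 1/(48.7·27.5) = 7.467×10^-4 K/W
  R_carbon steel = L/(kA) = 0.0207/(50.2·27.5) = 1.499×10^-5 K/W
  R_phenolic foam = L/(kA) = 0.101/(0.0255·27.5) = 0.1440 K/W
  R_polyurethane foam = L/(kA) = 0.185/(0.0299·27.5) = 0.2250 K/W
  R_common brick = L/(kA) = 0.0525/(0.821·27.5) = 0.002325 K/W
  R_conv,out = 1/(hA) = 1/(22.5·27.5) = 0.001616 K/W
ΣR = 7.467×10^-4 + 1.499×10^-5 + 0.1440 + 0.2250 + 0.002325 + 0.001616 = 0.3737 K/W
Q = ΔT/ΣR = (-13.5 °C − 23.1 °C)/0.3737 = -97.94 W
From the inner boundary to the phenolic foam/polyurethane foam interface, ΣR_partial = 0.1448 K/W.
T_interface = T_in − Q·ΣR_partial = -13.5 °C − (-97.94)(0.1448) = 0.68 °C

T = 0.68 °C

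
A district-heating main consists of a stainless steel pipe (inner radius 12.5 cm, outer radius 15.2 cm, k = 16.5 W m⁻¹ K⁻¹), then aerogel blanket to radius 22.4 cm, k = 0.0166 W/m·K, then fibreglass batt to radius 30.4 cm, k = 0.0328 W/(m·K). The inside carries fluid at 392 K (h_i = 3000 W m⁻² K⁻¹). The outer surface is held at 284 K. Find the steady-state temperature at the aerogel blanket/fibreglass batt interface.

T = 314.8 K

Treat each layer as a resistance in series:
  R'_conv,in = 1/(2πr h) = 1/(2π·0.125·3000) = 4.244×10^-4 m·K/W
  R'_stainless steel = ln(0.152/0.125)/(2πk) = 0.1956/(2π·16.5) = 0.001886 m·K/W
  R'_aerogel blanket = ln(0.224/0.152)/(2πk) = 0.3878/(2π·0.0166) = 3.718 m·K/W
  R'_fibreglass batt = ln(0.304/0.224)/(2πk) = 0.3054/(2π·0.0328) = 1.482 m·K/W
ΣR = 4.244×10^-4 + 0.001886 + 3.718 + 1.482 = 5.202 m·K/W
Q' = ΔT/ΣR = (392 K − 284 K)/5.202 = 20.76 W/m
From the inner boundary to the aerogel blanket/fibreglass batt interface, ΣR_partial = 3.720 m·K/W.
T_interface = T_in − Q'·ΣR_partial = 392 K − (20.76)(3.720) = 314.8 K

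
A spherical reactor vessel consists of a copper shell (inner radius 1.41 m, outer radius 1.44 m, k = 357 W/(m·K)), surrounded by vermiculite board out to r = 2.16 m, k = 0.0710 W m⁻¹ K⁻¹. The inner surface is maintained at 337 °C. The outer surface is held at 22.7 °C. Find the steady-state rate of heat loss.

Q = 1210 W

Treat each layer as a resistance in series:
  R_copper = (1/1.41 − 1/1.44)/(4πk) = 0.01478/(4π·357) = 3.294×10^-6 K/W
  R_vermiculite board = (1/1.44 − 1/2.16)/(4πk) = 0.2315/(4π·0.0710) = 0.2594 K/W
ΣR = 3.294×10^-6 + 0.2594 = 0.2594 K/W
Q = ΔT/ΣR = (337 °C − 22.7 °C)/0.2594 = 1210 W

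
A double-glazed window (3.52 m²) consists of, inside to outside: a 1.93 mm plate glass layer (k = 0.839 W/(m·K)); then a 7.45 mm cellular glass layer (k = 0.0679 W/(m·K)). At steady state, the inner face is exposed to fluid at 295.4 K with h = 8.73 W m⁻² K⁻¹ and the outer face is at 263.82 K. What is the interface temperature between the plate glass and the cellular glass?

T = 279.11 K

Resistance network (inner→outer):
  R_conv,in = 1/(hA) = 1/(8.73·3.52) = 0.03254 K/W
  R_plate glass = L/(kA) = 0.00193/(0.839·3.52) = 6.535×10^-4 K/W
  R_cellular glass = L/(kA) = 0.00745/(0.0679·3.52) = 0.03117 K/W
ΣR = 0.03254 + 6.535×10^-4 + 0.03117 = 0.06436 K/W
Q = ΔT/ΣR = (295.4 K − 263.82 K)/0.06436 = 490.7 W
From the inner boundary to the plate glass/cellular glass interface, ΣR_partial = 0.03319 K/W.
T_interface = T_in − Q·ΣR_partial = 295.4 K − (490.7)(0.03319) = 279.11 K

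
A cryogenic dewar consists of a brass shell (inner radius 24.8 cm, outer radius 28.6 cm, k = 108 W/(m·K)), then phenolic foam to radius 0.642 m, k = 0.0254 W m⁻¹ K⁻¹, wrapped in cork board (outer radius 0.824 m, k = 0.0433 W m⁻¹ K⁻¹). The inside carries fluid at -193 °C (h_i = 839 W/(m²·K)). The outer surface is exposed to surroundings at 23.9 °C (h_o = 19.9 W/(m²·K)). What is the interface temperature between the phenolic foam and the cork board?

Resistance network (inner→outer):
  R_conv,in = 1/(4πr²h) = 1/(4π·0.248²·839) = 0.001542 K/W
  R_brass = (1/0.248 − 1/0.286)/(4πk) = 0.5358/(4π·108) = 3.948×10^-4 K/W
  R_phenolic foam = (1/0.286 − 1/0.642)/(4πk) = 1.939/(4π·0.0254) = 6.074 K/W
  R_cork board = (1/0.642 − 1/0.824)/(4πk) = 0.3440/(4π·0.0433) = 0.6323 K/W
  R_conv,out = 1/(4πr²h) = 1/(4π·0.824²·19.9) = 0.005890 K/W
ΣR = 0.001542 + 3.948×10^-4 + 6.074 + 0.6323 + 0.005890 = 6.714 K/W
Q = ΔT/ΣR = (-193 °C − 23.9 °C)/6.714 = -32.31 W
From the inner boundary to the phenolic foam/cork board interface, ΣR_partial = 6.076 K/W.
T_interface = T_in − Q·ΣR_partial = -193 °C − (-32.31)(6.076) = 3.3 °C

T = 3.3 °C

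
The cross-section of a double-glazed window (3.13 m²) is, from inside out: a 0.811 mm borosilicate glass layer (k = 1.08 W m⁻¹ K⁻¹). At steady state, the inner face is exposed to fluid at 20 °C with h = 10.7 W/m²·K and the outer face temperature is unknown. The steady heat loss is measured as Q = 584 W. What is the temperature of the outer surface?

Sum the resistances:
  R_conv,in = 1/(hA) = 1/(10.7·3.13) = 0.02986 K/W
  R_borosilicate glass = L/(kA) = 8.11×10^-4/(1.08·3.13) = 2.399×10^-4 K/W
ΣR = 0.03010 K/W
ΔT = Q·ΣR = 584 × 0.03010 = 17.58 K
Heat flows outward, so T_out = T_in − ΔT = 20 − 17.58 = 2.42 °C

T_out = 2.42 °C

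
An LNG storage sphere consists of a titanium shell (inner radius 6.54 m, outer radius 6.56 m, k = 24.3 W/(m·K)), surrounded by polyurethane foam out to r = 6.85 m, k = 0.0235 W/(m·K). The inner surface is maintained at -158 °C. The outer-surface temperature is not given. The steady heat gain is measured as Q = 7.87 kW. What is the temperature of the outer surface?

T_out = 14.0 °C

Series resistances:
  R_titanium = (1/6.54 − 1/6.56)/(4πk) = 4.662×10^-4/(4π·24.3) = 1.527×10^-6 K/W
  R_polyurethane foam = (1/6.56 − 1/6.85)/(4πk) = 0.006454/(4π·0.0235) = 0.02185 K/W
ΣR = 0.02186 K/W
ΔT = Q·ΣR = 7870 × 0.02186 = 172.0 K
Heat flows inward, so T_out = T_in + ΔT = -158 + 172.0 = 14.0 °C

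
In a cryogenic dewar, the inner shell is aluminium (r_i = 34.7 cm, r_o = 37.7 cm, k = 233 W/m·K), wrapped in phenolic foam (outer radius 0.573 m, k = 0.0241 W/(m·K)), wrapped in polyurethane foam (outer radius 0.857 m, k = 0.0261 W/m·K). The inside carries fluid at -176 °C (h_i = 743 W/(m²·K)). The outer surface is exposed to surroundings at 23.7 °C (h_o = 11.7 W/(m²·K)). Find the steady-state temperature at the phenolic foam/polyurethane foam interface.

Treat each layer as a resistance in series:
  R_conv,in = 1/(4πr²h) = 1/(4π·0.347²·743) = 8.895×10^-4 K/W
  R_aluminium = (1/0.347 − 1/0.377)/(4πk) = 0.2293/(4π·233) = 7.832×10^-5 K/W
  R_phenolic foam = (1/0.377 − 1/0.573)/(4πk) = 0.9073/(4π·0.0241) = 2.996 K/W
  R_polyurethane foam = (1/0.573 − 1/0.857)/(4πk) = 0.5783/(4π·0.0261) = 1.763 K/W
  R_conv,out = 1/(4πr²h) = 1/(4π·0.857²·11.7) = 0.009261 K/W
ΣR = 8.895×10^-4 + 7.832×10^-5 + 2.996 + 1.763 + 0.009261 = 4.769 K/W
Q = ΔT/ΣR = (-176 °C − 23.7 °C)/4.769 = -41.87 W
From the inner boundary to the phenolic foam/polyurethane foam interface, ΣR_partial = 2.997 K/W.
T_interface = T_in − Q·ΣR_partial = -176 °C − (-41.87)(2.997) = -50.5 °C

T = -50.5 °C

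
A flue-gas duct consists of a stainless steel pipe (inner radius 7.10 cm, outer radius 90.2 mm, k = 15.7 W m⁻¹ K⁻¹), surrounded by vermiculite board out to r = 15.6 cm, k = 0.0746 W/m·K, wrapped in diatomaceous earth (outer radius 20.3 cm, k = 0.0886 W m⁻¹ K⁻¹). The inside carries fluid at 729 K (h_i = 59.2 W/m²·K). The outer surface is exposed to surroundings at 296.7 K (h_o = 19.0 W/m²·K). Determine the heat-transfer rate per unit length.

Q' = 251 W/m

Treat each layer as a resistance in series:
  R'_conv,in = 1/(2πr h) = 1/(2π·0.0710·59.2) = 0.03787 m·K/W
  R'_stainless steel = ln(0.0902/0.0710)/(2πk) = 0.2393/(2π·15.7) = 0.002426 m·K/W
  R'_vermiculite board = ln(0.156/0.0902)/(2πk) = 0.5478/(2π·0.0746) = 1.169 m·K/W
  R'_diatomaceous earth = ln(0.203/0.156)/(2πk) = 0.2633/(2π·0.0886) = 0.4731 m·K/W
  R'_conv,out = 1/(2πr h) = 1/(2π·0.203·19.0) = 0.04126 m·K/W
ΣR = 0.03787 + 0.002426 + 1.169 + 0.4731 + 0.04126 = 1.724 m·K/W
Q' = ΔT/ΣR = (729 K − 296.7 K)/1.724 = 251 W/m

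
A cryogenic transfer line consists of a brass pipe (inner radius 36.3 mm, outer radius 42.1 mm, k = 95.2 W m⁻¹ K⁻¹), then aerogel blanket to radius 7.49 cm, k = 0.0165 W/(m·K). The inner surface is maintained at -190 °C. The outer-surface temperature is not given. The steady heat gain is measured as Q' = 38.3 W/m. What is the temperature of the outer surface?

Series resistances:
  R'_brass = ln(0.0421/0.0363)/(2πk) = 0.1482/(2π·95.2) = 2.478×10^-4 m·K/W
  R'_aerogel blanket = ln(0.0749/0.0421)/(2πk) = 0.5761/(2π·0.0165) = 5.557 m·K/W
ΣR = 5.557 m·K/W
ΔT = Q'·ΣR = 38.3 × 5.557 = 212.8 K
Heat flows inward, so T_out = T_in + ΔT = -190 + 212.8 = 22.8 °C

T_out = 22.8 °C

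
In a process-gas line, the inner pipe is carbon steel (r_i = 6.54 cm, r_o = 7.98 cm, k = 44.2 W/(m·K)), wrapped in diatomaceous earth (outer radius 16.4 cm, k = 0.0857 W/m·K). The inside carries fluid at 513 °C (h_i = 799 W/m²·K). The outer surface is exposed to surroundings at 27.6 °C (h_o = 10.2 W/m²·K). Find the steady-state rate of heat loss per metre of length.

Series thermal resistances, inner to outer:
  R'_conv,in = 1/(2πr h) = 1/(2π·0.0654·799) = 0.003046 m·K/W
  R'_carbon steel = ln(0.0798/0.0654)/(2πk) = 0.1990/(2π·44.2) = 7.166×10^-4 m·K/W
  R'_diatomaceous earth = ln(0.164/0.0798)/(2πk) = 0.7203/(2π·0.0857) = 1.338 m·K/W
  R'_conv,out = 1/(2πr h) = 1/(2π·0.164·10.2) = 0.09514 m·K/W
ΣR = 0.003046 + 7.166×10^-4 + 1.338 + 0.09514 = 1.437 m·K/W
Q' = ΔT/ΣR = (513 °C − 27.6 °C)/1.437 = 338 W/m

Q' = 338 W/m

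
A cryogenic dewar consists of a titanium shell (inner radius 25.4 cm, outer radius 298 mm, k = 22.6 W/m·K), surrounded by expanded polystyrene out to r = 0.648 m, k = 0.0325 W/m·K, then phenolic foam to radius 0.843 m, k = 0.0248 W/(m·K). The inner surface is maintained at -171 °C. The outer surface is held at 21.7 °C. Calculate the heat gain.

Resistance network (inner→outer):
  R_titanium = (1/0.254 − 1/0.298)/(4πk) = 0.5813/(4π·22.6) = 0.002047 K/W
  R_expanded polystyrene = (1/0.298 − 1/0.648)/(4πk) = 1.812/(4π·0.0325) = 4.438 K/W
  R_phenolic foam = (1/0.648 − 1/0.843)/(4πk) = 0.3570/(4π·0.0248) = 1.145 K/W
ΣR = 0.002047 + 4.438 + 1.145 = 5.585 K/W
Q = ΔT/ΣR = (-171 °C − 21.7 °C)/5.585 = -34.5 W
(Negative Q ⇒ heat flows inward; heat gain = 34.5 W.)

Q = 34.5 W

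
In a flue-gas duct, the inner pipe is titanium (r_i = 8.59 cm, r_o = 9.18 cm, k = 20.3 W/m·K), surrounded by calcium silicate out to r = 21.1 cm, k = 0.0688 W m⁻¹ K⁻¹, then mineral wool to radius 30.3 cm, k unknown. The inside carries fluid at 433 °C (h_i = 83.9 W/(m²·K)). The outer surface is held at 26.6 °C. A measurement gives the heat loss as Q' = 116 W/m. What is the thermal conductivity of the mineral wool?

k = 0.0370 W/m·K

ΣR = ΔT/Q' = |433 − 26.6|/116 = 3.503 m·K/W
Known resistances:
  R'_conv,in = 1/(2πr h) = 1/(2π·0.0859·83.9) = 0.02208 m·K/W
  R'_titanium = ln(0.0918/0.0859)/(2πk) = 0.06643/(2π·20.3) = 5.208×10^-4 m·K/W
  R'_calcium silicate = ln(0.211/0.0918)/(2πk) = 0.8322/(2π·0.0688) = 1.925 m·K/W
R_mineral wool = ΣR − ΣR_known = 3.503 − 1.948 = 1.555 m·K/W
ln(r₂/r₁)/(2πk) = 1.555 ⇒ k = 0.3619/(2π·1.555) = 0.0370 W/m·K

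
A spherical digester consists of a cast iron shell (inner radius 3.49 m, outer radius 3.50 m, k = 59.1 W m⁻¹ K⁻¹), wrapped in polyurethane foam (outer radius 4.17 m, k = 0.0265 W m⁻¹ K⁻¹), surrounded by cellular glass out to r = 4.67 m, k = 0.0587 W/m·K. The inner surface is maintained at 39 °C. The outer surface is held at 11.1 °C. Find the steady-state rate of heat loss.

Resistance network (inner→outer):
  R_cast iron = (1/3.49 − 1/3.50)/(4πk) = 8.187×10^-4/(4π·59.1) = 1.102×10^-6 K/W
  R_polyurethane foam = (1/3.50 − 1/4.17)/(4πk) = 0.04591/(4π·0.0265) = 0.1379 K/W
  R_cellular glass = (1/4.17 − 1/4.67)/(4πk) = 0.02568/(4π·0.0587) = 0.03481 K/W
ΣR = 1.102×10^-6 + 0.1379 + 0.03481 = 0.1727 K/W
Q = ΔT/ΣR = (39 °C − 11.1 °C)/0.1727 = 162 W

Q = 162 W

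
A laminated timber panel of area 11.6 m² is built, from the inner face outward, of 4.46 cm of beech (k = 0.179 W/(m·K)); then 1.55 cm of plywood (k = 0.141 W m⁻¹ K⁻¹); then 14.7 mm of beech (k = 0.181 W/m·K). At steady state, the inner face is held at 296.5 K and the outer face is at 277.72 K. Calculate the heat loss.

Q = 495 W

Treat each layer as a resistance in series:
  R_beech = L/(kA) = 0.0446/(0.179·11.6) = 0.02148 K/W
  R_plywood = L/(kA) = 0.0155/(0.141·11.6) = 0.009477 K/W
  R_beech = L/(kA) = 0.0147/(0.181·11.6) = 0.007001 K/W
ΣR = 0.02148 + 0.009477 + 0.007001 = 0.03796 K/W
Q = ΔT/ΣR = (296.5 K − 277.72 K)/0.03796 = 495 W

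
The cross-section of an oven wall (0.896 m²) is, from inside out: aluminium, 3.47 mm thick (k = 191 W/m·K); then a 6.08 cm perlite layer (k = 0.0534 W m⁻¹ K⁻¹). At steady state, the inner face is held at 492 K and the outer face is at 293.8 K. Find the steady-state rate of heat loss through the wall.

Q = 156 W

Series thermal resistances, inner to outer:
  R_aluminium = L/(kA) = 0.00347/(191·0.896) = 2.028×10^-5 K/W
  R_perlite = L/(kA) = 0.0608/(0.0534·0.896) = 1.271 K/W
ΣR = 2.028×10^-5 + 1.271 = 1.271 K/W
Q = ΔT/ΣR = (492 K − 293.8 K)/1.271 = 156 W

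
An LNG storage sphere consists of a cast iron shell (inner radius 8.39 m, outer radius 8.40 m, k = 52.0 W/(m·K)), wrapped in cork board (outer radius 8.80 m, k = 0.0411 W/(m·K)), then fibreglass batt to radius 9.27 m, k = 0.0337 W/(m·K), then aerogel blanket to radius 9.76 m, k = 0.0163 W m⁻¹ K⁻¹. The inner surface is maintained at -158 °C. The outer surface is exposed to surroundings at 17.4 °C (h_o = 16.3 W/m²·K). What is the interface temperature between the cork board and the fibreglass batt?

T = -122 °C

Treat each layer as a resistance in series:
  R_cast iron = (1/8.39 − 1/8.40)/(4πk) = 1.419×10^-4/(4π·52.0) = 2.171×10^-7 K/W
  R_cork board = (1/8.40 − 1/8.80)/(4πk) = 0.005411/(4π·0.0411) = 0.01048 K/W
  R_fibreglass batt = (1/8.80 − 1/9.27)/(4πk) = 0.005761/(4π·0.0337) = 0.01360 K/W
  R_aerogel blanket = (1/9.27 − 1/9.76)/(4πk) = 0.005416/(4π·0.0163) = 0.02644 K/W
  R_conv,out = 1/(4πr²h) = 1/(4π·9.76²·16.3) = 5.125×10^-5 K/W
ΣR = 2.171×10^-7 + 0.01048 + 0.01360 + 0.02644 + 5.125×10^-5 = 0.05057 K/W
Q = ΔT/ΣR = (-158 °C − 17.4 °C)/0.05057 = -3468 W
From the inner boundary to the cork board/fibreglass batt interface, ΣR_partial = 0.01048 K/W.
T_interface = T_in − Q·ΣR_partial = -158 °C − (-3468)(0.01048) = -122 °C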